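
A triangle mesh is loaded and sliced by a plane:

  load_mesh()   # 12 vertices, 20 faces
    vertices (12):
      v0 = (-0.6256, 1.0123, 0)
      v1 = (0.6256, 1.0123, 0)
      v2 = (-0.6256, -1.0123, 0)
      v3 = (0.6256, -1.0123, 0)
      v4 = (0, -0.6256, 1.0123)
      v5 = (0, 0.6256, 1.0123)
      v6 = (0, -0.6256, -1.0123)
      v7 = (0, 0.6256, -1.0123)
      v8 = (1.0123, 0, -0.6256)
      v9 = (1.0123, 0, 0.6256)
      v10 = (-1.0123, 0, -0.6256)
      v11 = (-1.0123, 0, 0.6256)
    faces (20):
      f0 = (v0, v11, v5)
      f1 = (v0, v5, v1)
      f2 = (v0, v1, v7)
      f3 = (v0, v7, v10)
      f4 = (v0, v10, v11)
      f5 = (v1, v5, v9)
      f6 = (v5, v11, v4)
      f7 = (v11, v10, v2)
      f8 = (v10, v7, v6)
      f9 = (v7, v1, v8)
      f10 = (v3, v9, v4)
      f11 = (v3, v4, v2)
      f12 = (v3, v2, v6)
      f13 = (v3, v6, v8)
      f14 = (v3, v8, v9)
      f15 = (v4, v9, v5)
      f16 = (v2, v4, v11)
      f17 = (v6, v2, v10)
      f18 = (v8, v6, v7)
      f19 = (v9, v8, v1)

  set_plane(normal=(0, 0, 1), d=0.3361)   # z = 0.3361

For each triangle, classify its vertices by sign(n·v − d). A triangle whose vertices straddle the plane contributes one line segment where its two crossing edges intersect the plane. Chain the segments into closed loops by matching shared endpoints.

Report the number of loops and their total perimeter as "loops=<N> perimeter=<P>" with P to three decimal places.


loops=1 perimeter=6.028

Straddling triangles (10 of 20):
  (v0,v11,v5) [-++] → (-0.833352, 0.468448, 0.3361)–(-0.417891, 0.883909, 0.3361)  len=0.5876
  (v0,v5,v1) [-+-] → (-0.417891, 0.883909, 0.3361)–(0.417891, 0.883909, 0.3361)  len=0.8358
  (v0,v10,v11) [--+] → (-1.0123, 0, 0.3361)–(-0.833352, 0.468448, 0.3361)  len=0.5015
  (v1,v5,v9) [-++] → (0.417891, 0.883909, 0.3361)–(0.833352, 0.468448, 0.3361)  len=0.5876
  (v11,v10,v2) [+--] → (-1.0123, 0, 0.3361)–(-0.833352, -0.468448, 0.3361)  len=0.5015
  (v3,v9,v4) [-++] → (0.833352, -0.468448, 0.3361)–(0.417891, -0.883909, 0.3361)  len=0.5876
  (v3,v4,v2) [-+-] → (0.417891, -0.883909, 0.3361)–(-0.417891, -0.883909, 0.3361)  len=0.8358
  (v3,v8,v9) [--+] → (1.0123, 0, 0.3361)–(0.833352, -0.468448, 0.3361)  len=0.5015
  (v2,v4,v11) [-++] → (-0.417891, -0.883909, 0.3361)–(-0.833352, -0.468448, 0.3361)  len=0.5876
  (v9,v8,v1) [+--] → (1.0123, 0, 0.3361)–(0.833352, 0.468448, 0.3361)  len=0.5015

Chained into 1 loop(s):
  loop 1: 10 segments, perimeter = 6.0276
Total perimeter = 6.028


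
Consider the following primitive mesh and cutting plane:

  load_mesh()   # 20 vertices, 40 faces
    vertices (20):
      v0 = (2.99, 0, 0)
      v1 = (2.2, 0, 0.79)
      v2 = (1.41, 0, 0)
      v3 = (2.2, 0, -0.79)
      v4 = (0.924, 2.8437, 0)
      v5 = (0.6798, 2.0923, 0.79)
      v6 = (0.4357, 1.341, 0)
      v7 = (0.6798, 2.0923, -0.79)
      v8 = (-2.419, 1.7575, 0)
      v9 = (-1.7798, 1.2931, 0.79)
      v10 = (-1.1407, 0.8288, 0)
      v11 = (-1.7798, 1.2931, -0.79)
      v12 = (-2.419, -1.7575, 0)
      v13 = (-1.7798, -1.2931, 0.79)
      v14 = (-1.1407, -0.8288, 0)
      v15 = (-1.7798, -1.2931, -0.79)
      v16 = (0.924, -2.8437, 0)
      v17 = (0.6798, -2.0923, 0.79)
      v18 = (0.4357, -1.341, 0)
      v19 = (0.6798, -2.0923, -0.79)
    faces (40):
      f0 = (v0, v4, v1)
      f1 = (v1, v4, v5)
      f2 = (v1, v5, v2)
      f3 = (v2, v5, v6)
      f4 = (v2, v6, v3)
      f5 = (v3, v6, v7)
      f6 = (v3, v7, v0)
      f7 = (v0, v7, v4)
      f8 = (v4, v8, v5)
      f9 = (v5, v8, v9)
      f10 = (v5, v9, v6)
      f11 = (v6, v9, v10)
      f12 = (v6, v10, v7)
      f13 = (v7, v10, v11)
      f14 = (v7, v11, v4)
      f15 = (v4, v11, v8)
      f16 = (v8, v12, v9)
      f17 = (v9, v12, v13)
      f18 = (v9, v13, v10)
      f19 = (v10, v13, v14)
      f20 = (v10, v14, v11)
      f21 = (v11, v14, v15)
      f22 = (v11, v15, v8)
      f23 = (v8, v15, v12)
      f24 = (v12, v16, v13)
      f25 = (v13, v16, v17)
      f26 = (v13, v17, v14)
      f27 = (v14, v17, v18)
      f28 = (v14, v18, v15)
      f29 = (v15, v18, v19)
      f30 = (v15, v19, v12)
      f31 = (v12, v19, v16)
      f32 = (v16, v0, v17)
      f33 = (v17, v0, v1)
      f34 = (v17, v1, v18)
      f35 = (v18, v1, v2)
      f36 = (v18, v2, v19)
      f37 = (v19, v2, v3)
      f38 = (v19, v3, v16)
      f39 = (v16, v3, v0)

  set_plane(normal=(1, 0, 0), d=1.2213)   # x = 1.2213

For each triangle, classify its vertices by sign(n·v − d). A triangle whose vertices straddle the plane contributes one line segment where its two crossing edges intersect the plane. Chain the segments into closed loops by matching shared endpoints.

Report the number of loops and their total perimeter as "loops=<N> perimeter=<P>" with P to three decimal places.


Straddling triangles (16 of 40):
  (v0,v4,v1) [+-+] → (1.2213, 2.43449, 0)–(1.2213, 2.18114, 0.184065)  len=0.3132
  (v1,v4,v5) [+--] → (1.2213, 2.18114, 0.184065)–(1.2213, 1.34702, 0.79)  len=1.0310
  (v1,v5,v2) [+-+] → (1.2213, 1.34702, 0.79)–(1.2213, 0.540697, 0.204154)  len=0.9967
  (v2,v5,v6) [+--] → (1.2213, 0.540697, 0.204154)–(1.2213, 0.259722, 0)  len=0.3473
  (v2,v6,v3) [+-+] → (1.2213, 0.259722, 0)–(1.2213, 0.743885, -0.351768)  len=0.5985
  (v3,v6,v7) [+--] → (1.2213, 0.743885, -0.351768)–(1.2213, 1.34702, -0.79)  len=0.7455
  (v3,v7,v0) [+-+] → (1.2213, 1.34702, -0.79)–(1.2213, 1.60187, -0.604828)  len=0.3150
  (v0,v7,v4) [+--] → (1.2213, 1.60187, -0.604828)–(1.2213, 2.43449, 0)  len=1.0291
  (v16,v0,v17) [-+-] → (1.2213, -2.43449, 0)–(1.2213, -1.60187, 0.604828)  len=1.0291
  (v17,v0,v1) [-++] → (1.2213, -1.60187, 0.604828)–(1.2213, -1.34702, 0.79)  len=0.3150
  (v17,v1,v18) [-+-] → (1.2213, -1.34702, 0.79)–(1.2213, -0.743885, 0.351768)  len=0.7455
  (v18,v1,v2) [-++] → (1.2213, -0.743885, 0.351768)–(1.2213, -0.259722, 0)  len=0.5985
  (v18,v2,v19) [-+-] → (1.2213, -0.259722, 0)–(1.2213, -0.540697, -0.204154)  len=0.3473
  (v19,v2,v3) [-++] → (1.2213, -0.540697, -0.204154)–(1.2213, -1.34702, -0.79)  len=0.9967
  (v19,v3,v16) [-+-] → (1.2213, -1.34702, -0.79)–(1.2213, -2.18114, -0.184065)  len=1.0310
  (v16,v3,v0) [-++] → (1.2213, -2.18114, -0.184065)–(1.2213, -2.43449, 0)  len=0.3132

Chained into 2 loop(s):
  loop 1: 8 segments, perimeter = 5.3762
  loop 2: 8 segments, perimeter = 5.3762
Total perimeter = 10.752

loops=2 perimeter=10.752


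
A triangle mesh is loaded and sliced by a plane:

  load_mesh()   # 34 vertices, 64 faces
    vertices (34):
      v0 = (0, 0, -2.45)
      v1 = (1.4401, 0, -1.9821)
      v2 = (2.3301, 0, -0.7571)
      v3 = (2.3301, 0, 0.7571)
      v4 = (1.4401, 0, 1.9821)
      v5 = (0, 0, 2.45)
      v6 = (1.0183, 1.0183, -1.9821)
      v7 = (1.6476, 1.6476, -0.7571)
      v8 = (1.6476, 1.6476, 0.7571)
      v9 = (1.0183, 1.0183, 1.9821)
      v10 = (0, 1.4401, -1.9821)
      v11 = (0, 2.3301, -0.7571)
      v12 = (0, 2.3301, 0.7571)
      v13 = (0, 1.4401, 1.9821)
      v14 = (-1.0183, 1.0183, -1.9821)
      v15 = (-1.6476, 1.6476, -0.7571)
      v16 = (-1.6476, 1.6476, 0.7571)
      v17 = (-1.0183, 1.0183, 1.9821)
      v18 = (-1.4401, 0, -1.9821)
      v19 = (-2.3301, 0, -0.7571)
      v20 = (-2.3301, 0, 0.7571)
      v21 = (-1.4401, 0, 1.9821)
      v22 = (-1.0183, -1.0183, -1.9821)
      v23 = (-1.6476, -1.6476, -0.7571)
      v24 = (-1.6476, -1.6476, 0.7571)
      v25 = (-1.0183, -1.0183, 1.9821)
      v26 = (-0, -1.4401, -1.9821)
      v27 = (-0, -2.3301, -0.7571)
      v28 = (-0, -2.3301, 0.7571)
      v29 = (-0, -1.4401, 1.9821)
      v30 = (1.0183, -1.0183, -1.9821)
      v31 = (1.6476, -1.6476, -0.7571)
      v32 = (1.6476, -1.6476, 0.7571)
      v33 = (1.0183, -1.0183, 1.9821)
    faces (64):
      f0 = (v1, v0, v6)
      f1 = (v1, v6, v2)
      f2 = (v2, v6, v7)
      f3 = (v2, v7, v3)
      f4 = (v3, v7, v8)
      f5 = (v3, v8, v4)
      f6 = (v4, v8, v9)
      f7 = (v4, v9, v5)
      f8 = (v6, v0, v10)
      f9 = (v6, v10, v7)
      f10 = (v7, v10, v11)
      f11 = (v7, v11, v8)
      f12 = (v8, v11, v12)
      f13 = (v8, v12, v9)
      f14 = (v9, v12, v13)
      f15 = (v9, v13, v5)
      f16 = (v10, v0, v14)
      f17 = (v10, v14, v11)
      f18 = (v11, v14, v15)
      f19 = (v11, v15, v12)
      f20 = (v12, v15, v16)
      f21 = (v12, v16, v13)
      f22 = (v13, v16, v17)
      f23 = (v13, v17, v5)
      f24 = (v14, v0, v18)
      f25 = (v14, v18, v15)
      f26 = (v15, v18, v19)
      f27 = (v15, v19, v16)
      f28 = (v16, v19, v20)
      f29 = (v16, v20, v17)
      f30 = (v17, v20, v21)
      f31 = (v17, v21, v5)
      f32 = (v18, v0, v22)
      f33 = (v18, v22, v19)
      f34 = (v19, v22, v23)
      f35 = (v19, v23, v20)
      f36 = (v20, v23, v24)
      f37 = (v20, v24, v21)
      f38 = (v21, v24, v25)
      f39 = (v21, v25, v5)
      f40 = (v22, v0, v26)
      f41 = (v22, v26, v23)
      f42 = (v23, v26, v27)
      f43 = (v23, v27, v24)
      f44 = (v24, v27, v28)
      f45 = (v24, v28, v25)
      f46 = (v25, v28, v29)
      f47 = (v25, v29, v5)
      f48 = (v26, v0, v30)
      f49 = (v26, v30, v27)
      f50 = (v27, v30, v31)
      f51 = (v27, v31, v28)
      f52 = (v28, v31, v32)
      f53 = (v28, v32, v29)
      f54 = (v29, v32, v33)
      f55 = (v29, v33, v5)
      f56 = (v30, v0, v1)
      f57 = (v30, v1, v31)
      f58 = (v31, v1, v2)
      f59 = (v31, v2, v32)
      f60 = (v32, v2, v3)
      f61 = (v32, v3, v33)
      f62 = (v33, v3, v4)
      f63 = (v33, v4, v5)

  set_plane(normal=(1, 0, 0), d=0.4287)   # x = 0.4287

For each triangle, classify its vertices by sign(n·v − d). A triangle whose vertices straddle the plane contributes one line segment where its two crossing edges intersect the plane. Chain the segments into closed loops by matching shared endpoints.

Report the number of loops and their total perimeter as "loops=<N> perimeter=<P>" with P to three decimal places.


Straddling triangles (20 of 64):
  (v1,v0,v6) [+-+] → (0.4287, 0, -2.31071)–(0.4287, 0.4287, -2.25302)  len=0.4326
  (v4,v9,v5) [++-] → (0.4287, 0.4287, 2.25302)–(0.4287, 0, 2.31071)  len=0.4326
  (v6,v0,v10) [+--] → (0.4287, 0.4287, -2.25302)–(0.4287, 1.26252, -1.9821)  len=0.8767
  (v6,v10,v7) [+-+] → (0.4287, 1.26252, -1.9821)–(0.4287, 1.49409, -1.66336)  len=0.3940
  (v7,v10,v11) [+--] → (0.4287, 1.49409, -1.66336)–(0.4287, 2.15252, -0.7571)  len=1.1202
  (v7,v11,v8) [+-+] → (0.4287, 2.15252, -0.7571)–(0.4287, 2.15252, -0.36311)  len=0.3940
  (v8,v11,v12) [+--] → (0.4287, 2.15252, -0.36311)–(0.4287, 2.15252, 0.7571)  len=1.1202
  (v8,v12,v9) [+-+] → (0.4287, 2.15252, 0.7571)–(0.4287, 1.77784, 1.27282)  len=0.6375
  (v9,v12,v13) [+--] → (0.4287, 1.77784, 1.27282)–(0.4287, 1.26252, 1.9821)  len=0.8767
  (v9,v13,v5) [+--] → (0.4287, 1.26252, 1.9821)–(0.4287, 0.4287, 2.25302)  len=0.8767
  (v26,v0,v30) [--+] → (0.4287, -0.4287, -2.25302)–(0.4287, -1.26252, -1.9821)  len=0.8767
  (v26,v30,v27) [-+-] → (0.4287, -1.26252, -1.9821)–(0.4287, -1.77784, -1.27282)  len=0.8767
  (v27,v30,v31) [-++] → (0.4287, -1.77784, -1.27282)–(0.4287, -2.15252, -0.7571)  len=0.6375
  (v27,v31,v28) [-+-] → (0.4287, -2.15252, -0.7571)–(0.4287, -2.15252, 0.36311)  len=1.1202
  (v28,v31,v32) [-++] → (0.4287, -2.15252, 0.36311)–(0.4287, -2.15252, 0.7571)  len=0.3940
  (v28,v32,v29) [-+-] → (0.4287, -2.15252, 0.7571)–(0.4287, -1.49409, 1.66336)  len=1.1202
  (v29,v32,v33) [-++] → (0.4287, -1.49409, 1.66336)–(0.4287, -1.26252, 1.9821)  len=0.3940
  (v29,v33,v5) [-+-] → (0.4287, -1.26252, 1.9821)–(0.4287, -0.4287, 2.25302)  len=0.8767
  (v30,v0,v1) [+-+] → (0.4287, -0.4287, -2.25302)–(0.4287, 0, -2.31071)  len=0.4326
  (v33,v4,v5) [++-] → (0.4287, 0, 2.31071)–(0.4287, -0.4287, 2.25302)  len=0.4326

Chained into 1 loop(s):
  loop 1: 20 segments, perimeter = 14.3223
Total perimeter = 14.322

loops=1 perimeter=14.322


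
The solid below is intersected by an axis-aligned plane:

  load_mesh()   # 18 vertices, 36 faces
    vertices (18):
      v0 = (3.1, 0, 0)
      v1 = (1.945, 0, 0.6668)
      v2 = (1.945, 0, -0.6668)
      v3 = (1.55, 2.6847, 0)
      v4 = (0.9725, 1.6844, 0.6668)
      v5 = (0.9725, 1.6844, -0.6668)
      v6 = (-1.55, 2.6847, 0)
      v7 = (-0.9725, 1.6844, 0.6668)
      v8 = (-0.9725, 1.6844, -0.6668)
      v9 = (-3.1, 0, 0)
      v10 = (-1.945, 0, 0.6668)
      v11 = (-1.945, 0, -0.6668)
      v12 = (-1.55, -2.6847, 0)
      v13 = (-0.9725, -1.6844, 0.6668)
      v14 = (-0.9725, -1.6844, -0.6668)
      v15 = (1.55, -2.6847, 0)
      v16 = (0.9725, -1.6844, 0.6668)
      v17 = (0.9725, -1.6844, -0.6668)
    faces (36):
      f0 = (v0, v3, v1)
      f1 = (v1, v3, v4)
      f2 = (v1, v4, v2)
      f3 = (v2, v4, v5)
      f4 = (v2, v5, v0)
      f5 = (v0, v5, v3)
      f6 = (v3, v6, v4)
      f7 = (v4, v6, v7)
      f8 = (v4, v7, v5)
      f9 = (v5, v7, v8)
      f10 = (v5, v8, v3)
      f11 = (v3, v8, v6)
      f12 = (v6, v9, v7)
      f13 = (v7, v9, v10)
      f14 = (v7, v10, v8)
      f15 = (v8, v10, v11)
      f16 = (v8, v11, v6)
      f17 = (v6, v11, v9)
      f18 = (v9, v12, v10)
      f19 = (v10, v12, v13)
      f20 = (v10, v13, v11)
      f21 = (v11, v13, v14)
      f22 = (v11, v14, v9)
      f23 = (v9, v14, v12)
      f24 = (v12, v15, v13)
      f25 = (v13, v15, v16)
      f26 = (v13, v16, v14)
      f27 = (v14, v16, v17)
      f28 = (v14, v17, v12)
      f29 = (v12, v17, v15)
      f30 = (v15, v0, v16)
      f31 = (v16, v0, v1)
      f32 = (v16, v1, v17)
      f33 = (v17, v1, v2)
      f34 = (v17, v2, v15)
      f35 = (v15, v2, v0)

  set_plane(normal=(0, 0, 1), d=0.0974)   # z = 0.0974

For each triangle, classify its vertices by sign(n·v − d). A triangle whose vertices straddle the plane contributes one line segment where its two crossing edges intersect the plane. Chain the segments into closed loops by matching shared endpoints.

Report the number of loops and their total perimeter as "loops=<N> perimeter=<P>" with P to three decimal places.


Straddling triangles (24 of 36):
  (v0,v3,v1) [--+] → (1.6077, 2.29254, 0.0974)–(2.93129, 0, 0.0974)  len=2.6472
  (v1,v3,v4) [+-+] → (1.6077, 2.29254, 0.0974)–(1.46564, 2.53859, 0.0974)  len=0.2841
  (v1,v4,v2) [++-] → (1.38772, 0.965221, 0.0974)–(1.945, 0, 0.0974)  len=1.1145
  (v2,v4,v5) [-+-] → (1.38772, 0.965221, 0.0974)–(0.9725, 1.6844, 0.0974)  len=0.8304
  (v3,v6,v4) [--+] → (-1.18154, 2.53859, 0.0974)–(1.46564, 2.53859, 0.0974)  len=2.6472
  (v4,v6,v7) [+-+] → (-1.18154, 2.53859, 0.0974)–(-1.46564, 2.53859, 0.0974)  len=0.2841
  (v4,v7,v5) [++-] → (-0.142054, 1.6844, 0.0974)–(0.9725, 1.6844, 0.0974)  len=1.1146
  (v5,v7,v8) [-+-] → (-0.142054, 1.6844, 0.0974)–(-0.9725, 1.6844, 0.0974)  len=0.8304
  (v6,v9,v7) [--+] → (-2.78923, 0.246042, 0.0974)–(-1.46564, 2.53859, 0.0974)  len=2.6472
  (v7,v9,v10) [+-+] → (-2.78923, 0.246042, 0.0974)–(-2.93129, 0, 0.0974)  len=0.2841
  (v7,v10,v8) [++-] → (-1.52978, 0.719179, 0.0974)–(-0.9725, 1.6844, 0.0974)  len=1.1145
  (v8,v10,v11) [-+-] → (-1.52978, 0.719179, 0.0974)–(-1.945, 0, 0.0974)  len=0.8304
  (v9,v12,v10) [--+] → (-1.6077, -2.29254, 0.0974)–(-2.93129, 0, 0.0974)  len=2.6472
  (v10,v12,v13) [+-+] → (-1.6077, -2.29254, 0.0974)–(-1.46564, -2.53859, 0.0974)  len=0.2841
  (v10,v13,v11) [++-] → (-1.38772, -0.965221, 0.0974)–(-1.945, 0, 0.0974)  len=1.1145
  (v11,v13,v14) [-+-] → (-1.38772, -0.965221, 0.0974)–(-0.9725, -1.6844, 0.0974)  len=0.8304
  (v12,v15,v13) [--+] → (1.18154, -2.53859, 0.0974)–(-1.46564, -2.53859, 0.0974)  len=2.6472
  (v13,v15,v16) [+-+] → (1.18154, -2.53859, 0.0974)–(1.46564, -2.53859, 0.0974)  len=0.2841
  (v13,v16,v14) [++-] → (0.142054, -1.6844, 0.0974)–(-0.9725, -1.6844, 0.0974)  len=1.1146
  (v14,v16,v17) [-+-] → (0.142054, -1.6844, 0.0974)–(0.9725, -1.6844, 0.0974)  len=0.8304
  (v15,v0,v16) [--+] → (2.78923, -0.246042, 0.0974)–(1.46564, -2.53859, 0.0974)  len=2.6472
  (v16,v0,v1) [+-+] → (2.78923, -0.246042, 0.0974)–(2.93129, 0, 0.0974)  len=0.2841
  (v16,v1,v17) [++-] → (1.52978, -0.719179, 0.0974)–(0.9725, -1.6844, 0.0974)  len=1.1145
  (v17,v1,v2) [-+-] → (1.52978, -0.719179, 0.0974)–(1.945, 0, 0.0974)  len=0.8304

Chained into 2 loop(s):
  loop 1: 12 segments, perimeter = 17.5878
  loop 2: 12 segments, perimeter = 11.6699
Total perimeter = 29.258

loops=2 perimeter=29.258


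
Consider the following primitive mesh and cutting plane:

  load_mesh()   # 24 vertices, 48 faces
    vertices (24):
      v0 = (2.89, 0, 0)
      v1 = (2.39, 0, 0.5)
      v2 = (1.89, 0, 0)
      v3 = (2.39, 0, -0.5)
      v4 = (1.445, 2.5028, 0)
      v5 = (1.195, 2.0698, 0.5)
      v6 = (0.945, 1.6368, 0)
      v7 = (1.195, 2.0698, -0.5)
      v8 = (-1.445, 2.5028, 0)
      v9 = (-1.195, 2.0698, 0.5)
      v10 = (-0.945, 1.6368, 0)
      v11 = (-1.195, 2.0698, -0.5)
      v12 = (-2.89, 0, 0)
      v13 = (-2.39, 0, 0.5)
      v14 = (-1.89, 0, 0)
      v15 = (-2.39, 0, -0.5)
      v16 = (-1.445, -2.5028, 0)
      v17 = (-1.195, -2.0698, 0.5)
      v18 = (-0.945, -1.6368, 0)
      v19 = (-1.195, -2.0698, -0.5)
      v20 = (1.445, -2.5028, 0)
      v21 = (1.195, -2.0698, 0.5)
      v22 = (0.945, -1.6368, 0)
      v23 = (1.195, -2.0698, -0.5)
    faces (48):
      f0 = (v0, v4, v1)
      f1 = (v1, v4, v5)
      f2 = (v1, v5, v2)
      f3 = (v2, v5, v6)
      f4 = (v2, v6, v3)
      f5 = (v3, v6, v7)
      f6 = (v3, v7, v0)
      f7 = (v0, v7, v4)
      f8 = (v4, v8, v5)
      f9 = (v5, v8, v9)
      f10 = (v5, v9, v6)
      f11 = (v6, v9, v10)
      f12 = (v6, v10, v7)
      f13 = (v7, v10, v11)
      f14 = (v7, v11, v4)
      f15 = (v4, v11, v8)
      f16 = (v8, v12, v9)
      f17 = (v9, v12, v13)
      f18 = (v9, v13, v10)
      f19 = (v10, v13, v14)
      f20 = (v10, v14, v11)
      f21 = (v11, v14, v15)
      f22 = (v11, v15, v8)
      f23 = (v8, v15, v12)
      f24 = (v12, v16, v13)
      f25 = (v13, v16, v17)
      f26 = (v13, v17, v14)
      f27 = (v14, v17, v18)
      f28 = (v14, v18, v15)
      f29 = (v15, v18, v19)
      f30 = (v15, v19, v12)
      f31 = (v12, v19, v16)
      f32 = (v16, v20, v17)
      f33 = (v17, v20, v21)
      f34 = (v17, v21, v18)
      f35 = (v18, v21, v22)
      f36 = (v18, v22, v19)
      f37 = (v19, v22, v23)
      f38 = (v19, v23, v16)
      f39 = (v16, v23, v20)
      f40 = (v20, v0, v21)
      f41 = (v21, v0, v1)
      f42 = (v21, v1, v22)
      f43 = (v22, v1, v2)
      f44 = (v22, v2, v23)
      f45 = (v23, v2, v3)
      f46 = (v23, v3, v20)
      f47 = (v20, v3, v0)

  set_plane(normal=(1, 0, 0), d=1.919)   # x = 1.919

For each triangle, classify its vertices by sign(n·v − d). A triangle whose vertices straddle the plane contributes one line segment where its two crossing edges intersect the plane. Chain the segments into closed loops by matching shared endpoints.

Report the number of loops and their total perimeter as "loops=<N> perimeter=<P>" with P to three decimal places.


Straddling triangles (14 of 48):
  (v0,v4,v1) [+-+] → (1.919, 1.68181, 0)–(1.919, 1.24743, 0.250794)  len=0.5016
  (v1,v4,v5) [+--] → (1.919, 1.24743, 0.250794)–(1.919, 0.815796, 0.5)  len=0.4984
  (v1,v5,v2) [+--] → (1.919, 0.815796, 0.5)–(1.919, 0, 0.029)  len=0.9420
  (v2,v6,v3) [--+] → (1.919, 0.533518, -0.337024)–(1.919, 0, -0.029)  len=0.6161
  (v3,v6,v7) [+--] → (1.919, 0.533518, -0.337024)–(1.919, 0.815796, -0.5)  len=0.3259
  (v3,v7,v0) [+-+] → (1.919, 0.815796, -0.5)–(1.919, 1.18571, -0.286431)  len=0.4271
  (v0,v7,v4) [+--] → (1.919, 1.18571, -0.286431)–(1.919, 1.68181, 0)  len=0.5729
  (v20,v0,v21) [-+-] → (1.919, -1.68181, 0)–(1.919, -1.18571, 0.286431)  len=0.5729
  (v21,v0,v1) [-++] → (1.919, -1.18571, 0.286431)–(1.919, -0.815796, 0.5)  len=0.4271
  (v21,v1,v22) [-+-] → (1.919, -0.815796, 0.5)–(1.919, -0.533518, 0.337024)  len=0.3259
  (v22,v1,v2) [-+-] → (1.919, -0.533518, 0.337024)–(1.919, 0, 0.029)  len=0.6161
  (v23,v2,v3) [--+] → (1.919, 0, -0.029)–(1.919, -0.815796, -0.5)  len=0.9420
  (v23,v3,v20) [-+-] → (1.919, -0.815796, -0.5)–(1.919, -1.24743, -0.250794)  len=0.4984
  (v20,v3,v0) [-++] → (1.919, -1.24743, -0.250794)–(1.919, -1.68181, 0)  len=0.5016

Chained into 1 loop(s):
  loop 1: 14 segments, perimeter = 7.7680
Total perimeter = 7.768

loops=1 perimeter=7.768


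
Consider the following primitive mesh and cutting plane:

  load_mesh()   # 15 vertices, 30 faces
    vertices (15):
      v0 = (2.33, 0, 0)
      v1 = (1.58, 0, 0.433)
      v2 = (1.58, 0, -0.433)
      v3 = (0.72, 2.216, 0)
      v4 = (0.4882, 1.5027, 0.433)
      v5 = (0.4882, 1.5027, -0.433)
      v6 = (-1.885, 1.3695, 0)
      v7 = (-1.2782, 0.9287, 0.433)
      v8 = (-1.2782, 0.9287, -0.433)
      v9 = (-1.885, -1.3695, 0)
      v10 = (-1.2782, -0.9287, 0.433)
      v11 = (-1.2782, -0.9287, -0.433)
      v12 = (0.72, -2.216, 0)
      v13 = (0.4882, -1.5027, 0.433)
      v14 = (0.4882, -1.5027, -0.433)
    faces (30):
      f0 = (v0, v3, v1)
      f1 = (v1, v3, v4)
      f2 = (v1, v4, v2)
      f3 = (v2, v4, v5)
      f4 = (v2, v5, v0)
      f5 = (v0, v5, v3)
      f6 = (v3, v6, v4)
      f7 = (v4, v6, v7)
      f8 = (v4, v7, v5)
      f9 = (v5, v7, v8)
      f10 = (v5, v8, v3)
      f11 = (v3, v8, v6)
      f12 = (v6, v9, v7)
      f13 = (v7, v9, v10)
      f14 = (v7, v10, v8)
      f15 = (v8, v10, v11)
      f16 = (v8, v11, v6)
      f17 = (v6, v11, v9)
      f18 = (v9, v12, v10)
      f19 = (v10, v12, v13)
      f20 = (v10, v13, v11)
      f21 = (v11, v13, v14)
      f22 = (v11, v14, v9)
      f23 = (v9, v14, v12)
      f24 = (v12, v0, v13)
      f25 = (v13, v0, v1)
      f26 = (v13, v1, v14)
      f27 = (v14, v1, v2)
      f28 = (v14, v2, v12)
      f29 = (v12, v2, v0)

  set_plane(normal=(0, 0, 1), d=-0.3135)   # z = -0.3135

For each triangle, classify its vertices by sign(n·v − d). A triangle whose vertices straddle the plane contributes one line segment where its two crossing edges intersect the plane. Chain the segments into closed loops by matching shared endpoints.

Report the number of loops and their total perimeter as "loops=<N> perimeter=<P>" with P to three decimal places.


loops=2 perimeter=19.791

Straddling triangles (20 of 30):
  (v1,v4,v2) [++-] → (1.42934, 0.207359, -0.3135)–(1.58, 0, -0.3135)  len=0.2563
  (v2,v4,v5) [-+-] → (1.42934, 0.207359, -0.3135)–(0.4882, 1.5027, -0.3135)  len=1.6011
  (v2,v5,v0) [--+] → (0.996503, 1.08798, -0.3135)–(1.78699, 0, -0.3135)  len=1.3448
  (v0,v5,v3) [+-+] → (0.996503, 1.08798, -0.3135)–(0.552173, 1.69956, -0.3135)  len=0.7559
  (v4,v7,v5) [++-] → (0.244453, 1.42349, -0.3135)–(0.4882, 1.5027, -0.3135)  len=0.2563
  (v5,v7,v8) [-+-] → (0.244453, 1.42349, -0.3135)–(-1.2782, 0.9287, -0.3135)  len=1.6010
  (v5,v8,v3) [--+] → (-0.726734, 1.28397, -0.3135)–(0.552173, 1.69956, -0.3135)  len=1.3447
  (v3,v8,v6) [+-+] → (-0.726734, 1.28397, -0.3135)–(-1.44567, 1.05035, -0.3135)  len=0.7559
  (v7,v10,v8) [++-] → (-1.2782, 0.672396, -0.3135)–(-1.2782, 0.9287, -0.3135)  len=0.2563
  (v8,v10,v11) [-+-] → (-1.2782, 0.672396, -0.3135)–(-1.2782, -0.9287, -0.3135)  len=1.6011
  (v8,v11,v6) [--+] → (-1.44567, -0.294439, -0.3135)–(-1.44567, 1.05035, -0.3135)  len=1.3448
  (v6,v11,v9) [+-+] → (-1.44567, -0.294439, -0.3135)–(-1.44567, -1.05035, -0.3135)  len=0.7559
  (v10,v13,v11) [++-] → (-1.03445, -1.00791, -0.3135)–(-1.2782, -0.9287, -0.3135)  len=0.2563
  (v11,v13,v14) [-+-] → (-1.03445, -1.00791, -0.3135)–(0.4882, -1.5027, -0.3135)  len=1.6010
  (v11,v14,v9) [--+] → (-0.166759, -1.46594, -0.3135)–(-1.44567, -1.05035, -0.3135)  len=1.3447
  (v9,v14,v12) [+-+] → (-0.166759, -1.46594, -0.3135)–(0.552173, -1.69956, -0.3135)  len=0.7559
  (v13,v1,v14) [++-] → (0.638858, -1.29534, -0.3135)–(0.4882, -1.5027, -0.3135)  len=0.2563
  (v14,v1,v2) [-+-] → (0.638858, -1.29534, -0.3135)–(1.58, 0, -0.3135)  len=1.6011
  (v14,v2,v12) [--+] → (1.34266, -0.611575, -0.3135)–(0.552173, -1.69956, -0.3135)  len=1.3448
  (v12,v2,v0) [+-+] → (1.34266, -0.611575, -0.3135)–(1.78699, 0, -0.3135)  len=0.7559

Chained into 2 loop(s):
  loop 1: 10 segments, perimeter = 9.2870
  loop 2: 10 segments, perimeter = 10.5036
Total perimeter = 19.791


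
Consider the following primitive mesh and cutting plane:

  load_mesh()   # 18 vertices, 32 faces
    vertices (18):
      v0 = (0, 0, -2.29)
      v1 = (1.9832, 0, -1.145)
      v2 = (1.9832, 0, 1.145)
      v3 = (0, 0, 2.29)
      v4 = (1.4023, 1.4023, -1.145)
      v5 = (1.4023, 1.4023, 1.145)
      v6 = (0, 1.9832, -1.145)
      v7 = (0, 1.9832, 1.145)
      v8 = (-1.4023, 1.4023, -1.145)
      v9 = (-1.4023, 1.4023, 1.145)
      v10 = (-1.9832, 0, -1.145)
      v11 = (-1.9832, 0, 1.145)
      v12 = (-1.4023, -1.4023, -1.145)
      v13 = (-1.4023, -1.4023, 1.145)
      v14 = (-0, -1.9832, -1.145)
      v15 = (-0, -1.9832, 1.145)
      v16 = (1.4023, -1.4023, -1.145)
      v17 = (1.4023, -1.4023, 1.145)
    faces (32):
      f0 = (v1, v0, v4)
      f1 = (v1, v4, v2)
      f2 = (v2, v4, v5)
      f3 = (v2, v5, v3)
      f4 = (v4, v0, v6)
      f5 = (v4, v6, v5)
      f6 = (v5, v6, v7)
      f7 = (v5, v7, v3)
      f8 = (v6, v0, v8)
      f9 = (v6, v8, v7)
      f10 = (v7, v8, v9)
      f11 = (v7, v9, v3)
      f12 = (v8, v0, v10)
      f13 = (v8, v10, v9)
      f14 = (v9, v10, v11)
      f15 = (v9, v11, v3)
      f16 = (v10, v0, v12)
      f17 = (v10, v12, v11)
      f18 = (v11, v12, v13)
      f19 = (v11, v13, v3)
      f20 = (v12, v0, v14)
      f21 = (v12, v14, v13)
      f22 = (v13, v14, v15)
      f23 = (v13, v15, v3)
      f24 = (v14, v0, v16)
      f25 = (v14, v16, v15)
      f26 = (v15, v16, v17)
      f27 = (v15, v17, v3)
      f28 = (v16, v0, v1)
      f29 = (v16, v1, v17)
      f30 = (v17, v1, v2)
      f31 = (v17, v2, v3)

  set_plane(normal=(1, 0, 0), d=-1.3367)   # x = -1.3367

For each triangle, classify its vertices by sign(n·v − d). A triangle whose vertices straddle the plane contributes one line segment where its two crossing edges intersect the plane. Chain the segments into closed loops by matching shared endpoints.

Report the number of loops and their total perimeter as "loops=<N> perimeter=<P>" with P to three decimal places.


Straddling triangles (12 of 32):
  (v6,v0,v8) [++-] → (-1.3367, 1.3367, -1.19856)–(-1.3367, 1.42947, -1.145)  len=0.1071
  (v6,v8,v7) [+-+] → (-1.3367, 1.42947, -1.145)–(-1.3367, 1.42947, -1.03787)  len=0.1071
  (v7,v8,v9) [+--] → (-1.3367, 1.42947, -1.03787)–(-1.3367, 1.42947, 1.145)  len=2.1829
  (v7,v9,v3) [+-+] → (-1.3367, 1.42947, 1.145)–(-1.3367, 1.3367, 1.19856)  len=0.1071
  (v8,v0,v10) [-+-] → (-1.3367, 1.3367, -1.19856)–(-1.3367, 0, -1.51826)  len=1.3744
  (v9,v11,v3) [--+] → (-1.3367, 0, 1.51826)–(-1.3367, 1.3367, 1.19856)  len=1.3744
  (v10,v0,v12) [-+-] → (-1.3367, 0, -1.51826)–(-1.3367, -1.3367, -1.19856)  len=1.3744
  (v11,v13,v3) [--+] → (-1.3367, -1.3367, 1.19856)–(-1.3367, 0, 1.51826)  len=1.3744
  (v12,v0,v14) [-++] → (-1.3367, -1.3367, -1.19856)–(-1.3367, -1.42947, -1.145)  len=0.1071
  (v12,v14,v13) [-+-] → (-1.3367, -1.42947, -1.145)–(-1.3367, -1.42947, 1.03787)  len=2.1829
  (v13,v14,v15) [-++] → (-1.3367, -1.42947, 1.03787)–(-1.3367, -1.42947, 1.145)  len=0.1071
  (v13,v15,v3) [-++] → (-1.3367, -1.42947, 1.145)–(-1.3367, -1.3367, 1.19856)  len=0.1071

Chained into 1 loop(s):
  loop 1: 12 segments, perimeter = 10.5061
Total perimeter = 10.506

loops=1 perimeter=10.506


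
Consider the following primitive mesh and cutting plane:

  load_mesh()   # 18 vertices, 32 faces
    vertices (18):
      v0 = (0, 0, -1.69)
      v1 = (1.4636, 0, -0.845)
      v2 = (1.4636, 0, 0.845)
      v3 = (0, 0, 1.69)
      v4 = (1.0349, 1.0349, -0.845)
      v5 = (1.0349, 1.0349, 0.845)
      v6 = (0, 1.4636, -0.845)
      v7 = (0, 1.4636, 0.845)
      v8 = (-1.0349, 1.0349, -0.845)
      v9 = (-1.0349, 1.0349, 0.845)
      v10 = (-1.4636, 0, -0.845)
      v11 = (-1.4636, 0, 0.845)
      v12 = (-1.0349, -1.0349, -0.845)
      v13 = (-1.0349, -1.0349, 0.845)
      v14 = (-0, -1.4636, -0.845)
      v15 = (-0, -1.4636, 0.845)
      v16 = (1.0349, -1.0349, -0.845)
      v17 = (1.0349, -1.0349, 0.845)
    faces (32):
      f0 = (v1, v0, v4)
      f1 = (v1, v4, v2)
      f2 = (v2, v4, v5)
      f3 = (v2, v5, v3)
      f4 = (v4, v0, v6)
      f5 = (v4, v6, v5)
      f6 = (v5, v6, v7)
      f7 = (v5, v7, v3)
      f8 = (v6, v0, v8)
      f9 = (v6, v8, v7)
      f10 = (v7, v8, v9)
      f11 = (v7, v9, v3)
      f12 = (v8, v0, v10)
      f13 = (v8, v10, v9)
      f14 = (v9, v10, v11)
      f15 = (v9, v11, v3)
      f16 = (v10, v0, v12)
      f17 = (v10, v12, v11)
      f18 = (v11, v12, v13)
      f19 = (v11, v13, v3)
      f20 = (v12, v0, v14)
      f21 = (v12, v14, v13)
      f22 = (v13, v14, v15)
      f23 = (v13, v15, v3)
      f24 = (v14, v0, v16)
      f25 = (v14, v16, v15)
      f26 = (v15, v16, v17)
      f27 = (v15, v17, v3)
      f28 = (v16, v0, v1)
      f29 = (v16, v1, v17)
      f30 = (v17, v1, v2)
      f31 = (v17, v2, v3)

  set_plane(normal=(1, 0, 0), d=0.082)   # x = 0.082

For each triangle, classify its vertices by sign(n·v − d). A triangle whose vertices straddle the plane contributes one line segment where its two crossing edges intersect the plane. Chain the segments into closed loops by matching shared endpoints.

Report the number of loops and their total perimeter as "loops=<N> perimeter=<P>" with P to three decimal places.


Straddling triangles (12 of 32):
  (v1,v0,v4) [+-+] → (0.082, 0, -1.64266)–(0.082, 0.082, -1.62305)  len=0.0843
  (v2,v5,v3) [++-] → (0.082, 0.082, 1.62305)–(0.082, 0, 1.64266)  len=0.0843
  (v4,v0,v6) [+--] → (0.082, 0.082, -1.62305)–(0.082, 1.42963, -0.845)  len=1.5561
  (v4,v6,v5) [+-+] → (0.082, 1.42963, -0.845)–(0.082, 1.42963, -0.711093)  len=0.1339
  (v5,v6,v7) [+--] → (0.082, 1.42963, -0.711093)–(0.082, 1.42963, 0.845)  len=1.5561
  (v5,v7,v3) [+--] → (0.082, 1.42963, 0.845)–(0.082, 0.082, 1.62305)  len=1.5561
  (v14,v0,v16) [--+] → (0.082, -0.082, -1.62305)–(0.082, -1.42963, -0.845)  len=1.5561
  (v14,v16,v15) [-+-] → (0.082, -1.42963, -0.845)–(0.082, -1.42963, 0.711093)  len=1.5561
  (v15,v16,v17) [-++] → (0.082, -1.42963, 0.711093)–(0.082, -1.42963, 0.845)  len=0.1339
  (v15,v17,v3) [-+-] → (0.082, -1.42963, 0.845)–(0.082, -0.082, 1.62305)  len=1.5561
  (v16,v0,v1) [+-+] → (0.082, -0.082, -1.62305)–(0.082, 0, -1.64266)  len=0.0843
  (v17,v2,v3) [++-] → (0.082, 0, 1.64266)–(0.082, -0.082, 1.62305)  len=0.0843

Chained into 1 loop(s):
  loop 1: 12 segments, perimeter = 9.9417
Total perimeter = 9.942

loops=1 perimeter=9.942


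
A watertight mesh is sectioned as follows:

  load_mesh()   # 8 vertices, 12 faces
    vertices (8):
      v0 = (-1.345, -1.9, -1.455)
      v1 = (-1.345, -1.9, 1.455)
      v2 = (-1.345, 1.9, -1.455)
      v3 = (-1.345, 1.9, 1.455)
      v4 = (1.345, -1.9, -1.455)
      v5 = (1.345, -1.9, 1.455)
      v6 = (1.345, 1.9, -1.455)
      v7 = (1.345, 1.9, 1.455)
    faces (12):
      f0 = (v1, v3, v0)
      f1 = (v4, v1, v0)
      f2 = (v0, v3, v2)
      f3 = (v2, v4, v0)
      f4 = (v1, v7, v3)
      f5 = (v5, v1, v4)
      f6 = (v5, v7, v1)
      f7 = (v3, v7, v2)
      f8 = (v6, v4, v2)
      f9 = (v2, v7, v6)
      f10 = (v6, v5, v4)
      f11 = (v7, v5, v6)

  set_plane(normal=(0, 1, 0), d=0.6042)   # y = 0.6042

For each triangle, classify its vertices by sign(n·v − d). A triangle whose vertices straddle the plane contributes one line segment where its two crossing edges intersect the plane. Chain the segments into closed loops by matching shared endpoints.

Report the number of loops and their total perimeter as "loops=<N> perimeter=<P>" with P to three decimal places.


Straddling triangles (8 of 12):
  (v1,v3,v0) [-+-] → (-1.345, 0.6042, 1.455)–(-1.345, 0.6042, 0.46269)  len=0.9923
  (v0,v3,v2) [-++] → (-1.345, 0.6042, 0.46269)–(-1.345, 0.6042, -1.455)  len=1.9177
  (v2,v4,v0) [+--] → (-0.42771, 0.6042, -1.455)–(-1.345, 0.6042, -1.455)  len=0.9173
  (v1,v7,v3) [-++] → (0.42771, 0.6042, 1.455)–(-1.345, 0.6042, 1.455)  len=1.7727
  (v5,v7,v1) [-+-] → (1.345, 0.6042, 1.455)–(0.42771, 0.6042, 1.455)  len=0.9173
  (v6,v4,v2) [+-+] → (1.345, 0.6042, -1.455)–(-0.42771, 0.6042, -1.455)  len=1.7727
  (v6,v5,v4) [+--] → (1.345, 0.6042, -0.46269)–(1.345, 0.6042, -1.455)  len=0.9923
  (v7,v5,v6) [+-+] → (1.345, 0.6042, 1.455)–(1.345, 0.6042, -0.46269)  len=1.9177

Chained into 1 loop(s):
  loop 1: 8 segments, perimeter = 11.2000
Total perimeter = 11.200

loops=1 perimeter=11.200


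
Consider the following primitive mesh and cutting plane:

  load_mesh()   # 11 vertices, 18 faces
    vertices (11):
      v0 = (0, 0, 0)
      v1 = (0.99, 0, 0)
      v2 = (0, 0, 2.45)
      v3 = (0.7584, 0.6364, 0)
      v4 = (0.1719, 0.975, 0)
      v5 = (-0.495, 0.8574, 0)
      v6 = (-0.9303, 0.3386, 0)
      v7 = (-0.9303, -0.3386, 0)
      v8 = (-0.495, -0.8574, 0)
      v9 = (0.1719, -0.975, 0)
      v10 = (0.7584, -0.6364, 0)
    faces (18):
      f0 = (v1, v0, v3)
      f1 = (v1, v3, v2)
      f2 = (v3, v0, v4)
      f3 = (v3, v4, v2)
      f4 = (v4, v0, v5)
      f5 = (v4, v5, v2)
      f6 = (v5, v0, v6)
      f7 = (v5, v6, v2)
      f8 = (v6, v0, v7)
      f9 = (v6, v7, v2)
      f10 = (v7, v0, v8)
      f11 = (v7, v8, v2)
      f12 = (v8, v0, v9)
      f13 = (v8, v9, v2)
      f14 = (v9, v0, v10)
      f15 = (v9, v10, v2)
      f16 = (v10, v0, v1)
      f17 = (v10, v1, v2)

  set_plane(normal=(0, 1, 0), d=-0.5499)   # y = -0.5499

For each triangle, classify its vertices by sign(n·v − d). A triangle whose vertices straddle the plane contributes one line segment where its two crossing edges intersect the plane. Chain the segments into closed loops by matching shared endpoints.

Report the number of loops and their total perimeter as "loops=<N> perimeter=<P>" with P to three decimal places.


Straddling triangles (8 of 18):
  (v7,v0,v8) [++-] → (-0.317472, -0.5499, 0)–(-0.753008, -0.5499, 0)  len=0.4355
  (v7,v8,v2) [+-+] → (-0.753008, -0.5499, 0)–(-0.317472, -0.5499, 0.878674)  len=0.9807
  (v8,v0,v9) [-+-] → (-0.317472, -0.5499, 0)–(0.0969516, -0.5499, 0)  len=0.4144
  (v8,v9,v2) [--+] → (0.0969516, -0.5499, 1.0682)–(-0.317472, -0.5499, 0.878674)  len=0.4557
  (v9,v0,v10) [-+-] → (0.0969516, -0.5499, 0)–(0.655318, -0.5499, 0)  len=0.5584
  (v9,v10,v2) [--+] → (0.655318, -0.5499, 0.333006)–(0.0969516, -0.5499, 1.0682)  len=0.9232
  (v10,v0,v1) [-++] → (0.655318, -0.5499, 0)–(0.789879, -0.5499, 0)  len=0.1346
  (v10,v1,v2) [-++] → (0.789879, -0.5499, 0)–(0.655318, -0.5499, 0.333006)  len=0.3592

Chained into 1 loop(s):
  loop 1: 8 segments, perimeter = 4.2616
Total perimeter = 4.262

loops=1 perimeter=4.262


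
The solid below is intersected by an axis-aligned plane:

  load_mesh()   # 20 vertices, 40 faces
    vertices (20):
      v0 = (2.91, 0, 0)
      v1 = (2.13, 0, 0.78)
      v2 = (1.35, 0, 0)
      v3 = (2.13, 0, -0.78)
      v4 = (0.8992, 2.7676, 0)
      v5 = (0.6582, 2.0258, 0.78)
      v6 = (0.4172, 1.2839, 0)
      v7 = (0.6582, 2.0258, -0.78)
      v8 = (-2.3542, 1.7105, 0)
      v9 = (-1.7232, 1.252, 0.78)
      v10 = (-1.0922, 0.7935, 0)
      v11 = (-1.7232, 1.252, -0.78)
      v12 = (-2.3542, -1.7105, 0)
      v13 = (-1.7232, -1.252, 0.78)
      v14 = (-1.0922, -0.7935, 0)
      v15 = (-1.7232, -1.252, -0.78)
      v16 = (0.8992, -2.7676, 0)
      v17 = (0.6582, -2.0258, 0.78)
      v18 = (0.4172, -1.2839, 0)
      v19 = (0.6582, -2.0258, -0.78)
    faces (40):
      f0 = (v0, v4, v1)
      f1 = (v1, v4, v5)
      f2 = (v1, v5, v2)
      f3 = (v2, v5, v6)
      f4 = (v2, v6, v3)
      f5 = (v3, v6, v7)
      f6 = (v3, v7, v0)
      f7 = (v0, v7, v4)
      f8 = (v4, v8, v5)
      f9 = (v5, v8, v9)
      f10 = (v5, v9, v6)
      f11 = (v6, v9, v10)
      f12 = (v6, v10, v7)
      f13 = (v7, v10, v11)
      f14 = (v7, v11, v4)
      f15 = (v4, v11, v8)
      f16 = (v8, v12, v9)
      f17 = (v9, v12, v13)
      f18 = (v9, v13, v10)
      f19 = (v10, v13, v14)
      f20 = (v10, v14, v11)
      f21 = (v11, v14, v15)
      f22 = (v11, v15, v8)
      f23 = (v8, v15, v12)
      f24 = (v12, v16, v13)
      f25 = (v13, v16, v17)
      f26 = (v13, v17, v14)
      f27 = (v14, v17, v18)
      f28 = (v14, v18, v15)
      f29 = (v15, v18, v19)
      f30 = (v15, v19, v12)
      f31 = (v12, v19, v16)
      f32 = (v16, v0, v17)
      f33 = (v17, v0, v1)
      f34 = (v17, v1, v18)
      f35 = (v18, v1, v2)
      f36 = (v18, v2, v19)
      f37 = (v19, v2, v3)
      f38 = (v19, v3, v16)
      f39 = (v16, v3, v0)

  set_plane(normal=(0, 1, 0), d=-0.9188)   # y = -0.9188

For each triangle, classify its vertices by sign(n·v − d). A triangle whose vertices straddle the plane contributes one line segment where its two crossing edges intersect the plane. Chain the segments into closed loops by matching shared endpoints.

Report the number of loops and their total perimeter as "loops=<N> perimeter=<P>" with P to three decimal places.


loops=2 perimeter=9.072

Straddling triangles (18 of 40):
  (v8,v12,v9) [+-+] → (-2.3542, -0.9188, 0)–(-2.18557, -0.9188, 0.208448)  len=0.2681
  (v9,v12,v13) [+--] → (-2.18557, -0.9188, 0.208448)–(-1.7232, -0.9188, 0.78)  len=0.7352
  (v9,v13,v10) [+-+] → (-1.7232, -0.9188, 0.78)–(-1.62041, -0.9188, 0.652943)  len=0.1634
  (v10,v13,v14) [+-+] → (-1.62041, -0.9188, 0.652943)–(-1.26464, -0.9188, 0.21316)  len=0.5657
  (v11,v14,v15) [++-] → (-1.26464, -0.9188, -0.21316)–(-1.7232, -0.9188, -0.78)  len=0.7291
  (v11,v15,v8) [+-+] → (-1.7232, -0.9188, -0.78)–(-1.79417, -0.9188, -0.692271)  len=0.1128
  (v8,v15,v12) [+--] → (-1.79417, -0.9188, -0.692271)–(-2.3542, -0.9188, 0)  len=0.8904
  (v13,v17,v14) [--+] → (-0.91422, -0.9188, 0.0793102)–(-1.26464, -0.9188, 0.21316)  len=0.3751
  (v14,v17,v18) [+--] → (-0.91422, -0.9188, 0.0793102)–(-0.70654, -0.9188, 0)  len=0.2223
  (v14,v18,v15) [+--] → (-0.70654, -0.9188, 0)–(-1.26464, -0.9188, -0.21316)  len=0.5974
  (v16,v0,v17) [-+-] → (2.24245, -0.9188, 0)–(1.8887, -0.9188, 0.353768)  len=0.5003
  (v17,v0,v1) [-++] → (1.8887, -0.9188, 0.353768)–(1.46247, -0.9188, 0.78)  len=0.6028
  (v17,v1,v18) [-+-] → (1.46247, -0.9188, 0.78)–(0.904265, -0.9188, 0.221807)  len=0.7894
  (v18,v1,v2) [-++] → (0.904265, -0.9188, 0.221807)–(0.682458, -0.9188, 0)  len=0.3137
  (v18,v2,v19) [-+-] → (0.682458, -0.9188, 0)–(1.03623, -0.9188, -0.353768)  len=0.5003
  (v19,v2,v3) [-++] → (1.03623, -0.9188, -0.353768)–(1.46247, -0.9188, -0.78)  len=0.6028
  (v19,v3,v16) [-+-] → (1.46247, -0.9188, -0.78)–(1.72139, -0.9188, -0.521052)  len=0.3662
  (v16,v3,v0) [-++] → (1.72139, -0.9188, -0.521052)–(2.24245, -0.9188, 0)  len=0.7369

Chained into 2 loop(s):
  loop 1: 10 segments, perimeter = 4.6596
  loop 2: 8 segments, perimeter = 4.4123
Total perimeter = 9.072


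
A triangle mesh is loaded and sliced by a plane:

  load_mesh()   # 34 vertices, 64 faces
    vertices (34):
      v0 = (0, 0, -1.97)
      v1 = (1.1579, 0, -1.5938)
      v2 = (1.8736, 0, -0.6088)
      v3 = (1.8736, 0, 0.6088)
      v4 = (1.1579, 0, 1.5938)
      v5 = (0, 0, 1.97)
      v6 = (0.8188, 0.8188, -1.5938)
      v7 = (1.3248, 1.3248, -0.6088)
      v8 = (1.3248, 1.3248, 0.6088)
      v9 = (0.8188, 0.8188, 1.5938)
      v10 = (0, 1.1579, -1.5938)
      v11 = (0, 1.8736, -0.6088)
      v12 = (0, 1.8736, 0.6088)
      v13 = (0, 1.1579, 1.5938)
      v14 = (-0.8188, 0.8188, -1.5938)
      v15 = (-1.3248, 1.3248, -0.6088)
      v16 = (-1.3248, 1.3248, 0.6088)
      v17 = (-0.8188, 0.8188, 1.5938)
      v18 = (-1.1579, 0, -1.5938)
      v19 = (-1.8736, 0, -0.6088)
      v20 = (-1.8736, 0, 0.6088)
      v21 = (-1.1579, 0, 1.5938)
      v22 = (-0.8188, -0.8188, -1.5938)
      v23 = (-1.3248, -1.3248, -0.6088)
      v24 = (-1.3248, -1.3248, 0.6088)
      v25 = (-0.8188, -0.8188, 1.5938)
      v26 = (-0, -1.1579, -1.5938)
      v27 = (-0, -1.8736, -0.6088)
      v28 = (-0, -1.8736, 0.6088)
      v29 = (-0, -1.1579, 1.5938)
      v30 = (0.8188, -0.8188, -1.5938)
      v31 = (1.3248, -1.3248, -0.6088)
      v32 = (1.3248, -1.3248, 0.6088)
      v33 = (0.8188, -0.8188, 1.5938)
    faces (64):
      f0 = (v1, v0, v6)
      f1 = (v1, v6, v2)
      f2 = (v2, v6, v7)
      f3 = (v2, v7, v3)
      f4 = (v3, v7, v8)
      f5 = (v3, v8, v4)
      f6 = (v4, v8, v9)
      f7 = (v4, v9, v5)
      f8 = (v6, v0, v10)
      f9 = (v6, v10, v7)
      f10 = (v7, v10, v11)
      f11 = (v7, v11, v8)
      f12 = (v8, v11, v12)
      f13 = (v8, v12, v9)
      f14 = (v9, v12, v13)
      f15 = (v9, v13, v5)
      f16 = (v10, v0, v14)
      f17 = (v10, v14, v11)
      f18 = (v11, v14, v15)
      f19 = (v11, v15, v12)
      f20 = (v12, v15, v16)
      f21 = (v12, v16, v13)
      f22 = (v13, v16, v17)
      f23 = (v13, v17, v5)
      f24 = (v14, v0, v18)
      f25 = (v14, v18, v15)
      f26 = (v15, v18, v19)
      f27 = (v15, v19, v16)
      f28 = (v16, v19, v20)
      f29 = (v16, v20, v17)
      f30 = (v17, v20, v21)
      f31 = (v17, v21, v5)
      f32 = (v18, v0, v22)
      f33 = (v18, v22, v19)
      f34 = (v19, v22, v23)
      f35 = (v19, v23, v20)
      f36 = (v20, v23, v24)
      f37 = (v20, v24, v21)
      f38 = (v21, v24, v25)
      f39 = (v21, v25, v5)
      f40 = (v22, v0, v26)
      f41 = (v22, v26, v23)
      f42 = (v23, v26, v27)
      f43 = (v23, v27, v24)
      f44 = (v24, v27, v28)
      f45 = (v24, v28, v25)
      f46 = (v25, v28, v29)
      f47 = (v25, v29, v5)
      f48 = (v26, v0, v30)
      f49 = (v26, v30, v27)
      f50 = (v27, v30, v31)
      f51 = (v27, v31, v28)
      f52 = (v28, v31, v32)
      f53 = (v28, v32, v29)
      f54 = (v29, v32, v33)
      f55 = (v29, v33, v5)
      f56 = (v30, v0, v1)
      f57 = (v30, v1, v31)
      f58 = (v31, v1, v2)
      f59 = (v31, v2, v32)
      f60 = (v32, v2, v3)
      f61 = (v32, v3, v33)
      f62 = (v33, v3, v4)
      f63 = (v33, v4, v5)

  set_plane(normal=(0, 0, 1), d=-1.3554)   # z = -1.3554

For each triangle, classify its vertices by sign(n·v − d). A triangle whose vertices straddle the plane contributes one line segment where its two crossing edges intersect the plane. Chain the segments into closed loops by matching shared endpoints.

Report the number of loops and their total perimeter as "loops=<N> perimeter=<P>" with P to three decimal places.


Straddling triangles (16 of 64):
  (v1,v6,v2) [--+] → (1.07409, 0.620625, -1.3554)–(1.33112, 0, -1.3554)  len=0.6717
  (v2,v6,v7) [+-+] → (1.07409, 0.620625, -1.3554)–(0.941267, 0.941267, -1.3554)  len=0.3471
  (v6,v10,v7) [--+] → (0.320642, 1.19829, -1.3554)–(0.941267, 0.941267, -1.3554)  len=0.6717
  (v7,v10,v11) [+-+] → (0.320642, 1.19829, -1.3554)–(0, 1.33112, -1.3554)  len=0.3471
  (v10,v14,v11) [--+] → (-0.620625, 1.07409, -1.3554)–(0, 1.33112, -1.3554)  len=0.6717
  (v11,v14,v15) [+-+] → (-0.620625, 1.07409, -1.3554)–(-0.941267, 0.941267, -1.3554)  len=0.3471
  (v14,v18,v15) [--+] → (-1.19829, 0.320642, -1.3554)–(-0.941267, 0.941267, -1.3554)  len=0.6717
  (v15,v18,v19) [+-+] → (-1.19829, 0.320642, -1.3554)–(-1.33112, 0, -1.3554)  len=0.3471
  (v18,v22,v19) [--+] → (-1.07409, -0.620625, -1.3554)–(-1.33112, 0, -1.3554)  len=0.6717
  (v19,v22,v23) [+-+] → (-1.07409, -0.620625, -1.3554)–(-0.941267, -0.941267, -1.3554)  len=0.3471
  (v22,v26,v23) [--+] → (-0.320642, -1.19829, -1.3554)–(-0.941267, -0.941267, -1.3554)  len=0.6717
  (v23,v26,v27) [+-+] → (-0.320642, -1.19829, -1.3554)–(0, -1.33112, -1.3554)  len=0.3471
  (v26,v30,v27) [--+] → (0.620625, -1.07409, -1.3554)–(0, -1.33112, -1.3554)  len=0.6717
  (v27,v30,v31) [+-+] → (0.620625, -1.07409, -1.3554)–(0.941267, -0.941267, -1.3554)  len=0.3471
  (v30,v1,v31) [--+] → (1.19829, -0.320642, -1.3554)–(0.941267, -0.941267, -1.3554)  len=0.6717
  (v31,v1,v2) [+-+] → (1.19829, -0.320642, -1.3554)–(1.33112, 0, -1.3554)  len=0.3471

Chained into 1 loop(s):
  loop 1: 16 segments, perimeter = 8.1505
Total perimeter = 8.150

loops=1 perimeter=8.150
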